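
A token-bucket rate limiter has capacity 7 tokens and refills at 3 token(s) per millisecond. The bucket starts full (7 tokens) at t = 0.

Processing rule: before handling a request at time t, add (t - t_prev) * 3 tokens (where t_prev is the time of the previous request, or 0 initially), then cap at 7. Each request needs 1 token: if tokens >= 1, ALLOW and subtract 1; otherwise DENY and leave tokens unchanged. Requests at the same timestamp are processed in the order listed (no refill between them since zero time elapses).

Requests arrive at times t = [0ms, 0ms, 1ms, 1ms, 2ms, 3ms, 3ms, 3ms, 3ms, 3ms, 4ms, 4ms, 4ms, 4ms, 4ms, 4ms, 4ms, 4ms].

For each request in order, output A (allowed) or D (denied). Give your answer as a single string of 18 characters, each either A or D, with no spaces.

Answer: AAAAAAAAAAAAAAADDD

Derivation:
Simulating step by step:
  req#1 t=0ms: ALLOW
  req#2 t=0ms: ALLOW
  req#3 t=1ms: ALLOW
  req#4 t=1ms: ALLOW
  req#5 t=2ms: ALLOW
  req#6 t=3ms: ALLOW
  req#7 t=3ms: ALLOW
  req#8 t=3ms: ALLOW
  req#9 t=3ms: ALLOW
  req#10 t=3ms: ALLOW
  req#11 t=4ms: ALLOW
  req#12 t=4ms: ALLOW
  req#13 t=4ms: ALLOW
  req#14 t=4ms: ALLOW
  req#15 t=4ms: ALLOW
  req#16 t=4ms: DENY
  req#17 t=4ms: DENY
  req#18 t=4ms: DENY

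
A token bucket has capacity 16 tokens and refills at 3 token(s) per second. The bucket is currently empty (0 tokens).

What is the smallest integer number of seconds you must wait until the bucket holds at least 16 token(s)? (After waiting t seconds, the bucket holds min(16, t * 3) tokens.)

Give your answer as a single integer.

Answer: 6

Derivation:
Need t * 3 >= 16, so t >= 16/3.
Smallest integer t = ceil(16/3) = 6.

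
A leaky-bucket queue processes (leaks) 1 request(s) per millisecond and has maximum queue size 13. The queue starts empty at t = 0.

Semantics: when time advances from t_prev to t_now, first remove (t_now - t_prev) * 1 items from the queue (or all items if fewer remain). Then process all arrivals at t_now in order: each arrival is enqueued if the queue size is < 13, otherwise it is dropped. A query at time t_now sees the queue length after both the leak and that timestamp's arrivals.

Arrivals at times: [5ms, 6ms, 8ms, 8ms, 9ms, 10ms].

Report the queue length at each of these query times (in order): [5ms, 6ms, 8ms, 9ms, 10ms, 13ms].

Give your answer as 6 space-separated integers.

Queue lengths at query times:
  query t=5ms: backlog = 1
  query t=6ms: backlog = 1
  query t=8ms: backlog = 2
  query t=9ms: backlog = 2
  query t=10ms: backlog = 2
  query t=13ms: backlog = 0

Answer: 1 1 2 2 2 0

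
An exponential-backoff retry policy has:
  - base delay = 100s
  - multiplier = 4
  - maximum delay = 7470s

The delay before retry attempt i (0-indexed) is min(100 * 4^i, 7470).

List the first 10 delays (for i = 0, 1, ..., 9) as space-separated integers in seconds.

Computing each delay:
  i=0: min(100*4^0, 7470) = 100
  i=1: min(100*4^1, 7470) = 400
  i=2: min(100*4^2, 7470) = 1600
  i=3: min(100*4^3, 7470) = 6400
  i=4: min(100*4^4, 7470) = 7470
  i=5: min(100*4^5, 7470) = 7470
  i=6: min(100*4^6, 7470) = 7470
  i=7: min(100*4^7, 7470) = 7470
  i=8: min(100*4^8, 7470) = 7470
  i=9: min(100*4^9, 7470) = 7470

Answer: 100 400 1600 6400 7470 7470 7470 7470 7470 7470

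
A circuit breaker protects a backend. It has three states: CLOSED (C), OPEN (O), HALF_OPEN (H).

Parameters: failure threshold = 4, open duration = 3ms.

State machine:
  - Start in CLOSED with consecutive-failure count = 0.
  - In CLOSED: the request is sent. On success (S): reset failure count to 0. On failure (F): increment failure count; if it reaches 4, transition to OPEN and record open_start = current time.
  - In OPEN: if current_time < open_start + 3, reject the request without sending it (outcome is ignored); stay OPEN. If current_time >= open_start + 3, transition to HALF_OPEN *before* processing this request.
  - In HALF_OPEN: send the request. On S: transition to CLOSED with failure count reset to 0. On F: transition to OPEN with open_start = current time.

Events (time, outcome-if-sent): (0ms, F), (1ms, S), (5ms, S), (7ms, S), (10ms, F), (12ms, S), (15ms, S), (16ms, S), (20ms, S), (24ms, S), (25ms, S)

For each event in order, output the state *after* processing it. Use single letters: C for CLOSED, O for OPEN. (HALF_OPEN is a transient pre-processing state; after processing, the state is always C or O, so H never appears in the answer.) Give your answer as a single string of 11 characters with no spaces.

State after each event:
  event#1 t=0ms outcome=F: state=CLOSED
  event#2 t=1ms outcome=S: state=CLOSED
  event#3 t=5ms outcome=S: state=CLOSED
  event#4 t=7ms outcome=S: state=CLOSED
  event#5 t=10ms outcome=F: state=CLOSED
  event#6 t=12ms outcome=S: state=CLOSED
  event#7 t=15ms outcome=S: state=CLOSED
  event#8 t=16ms outcome=S: state=CLOSED
  event#9 t=20ms outcome=S: state=CLOSED
  event#10 t=24ms outcome=S: state=CLOSED
  event#11 t=25ms outcome=S: state=CLOSED

Answer: CCCCCCCCCCC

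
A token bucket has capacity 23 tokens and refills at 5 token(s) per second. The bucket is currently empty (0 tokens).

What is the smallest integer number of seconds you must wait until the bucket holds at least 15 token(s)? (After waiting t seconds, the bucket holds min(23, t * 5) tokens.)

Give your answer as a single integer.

Need t * 5 >= 15, so t >= 15/5.
Smallest integer t = ceil(15/5) = 3.

Answer: 3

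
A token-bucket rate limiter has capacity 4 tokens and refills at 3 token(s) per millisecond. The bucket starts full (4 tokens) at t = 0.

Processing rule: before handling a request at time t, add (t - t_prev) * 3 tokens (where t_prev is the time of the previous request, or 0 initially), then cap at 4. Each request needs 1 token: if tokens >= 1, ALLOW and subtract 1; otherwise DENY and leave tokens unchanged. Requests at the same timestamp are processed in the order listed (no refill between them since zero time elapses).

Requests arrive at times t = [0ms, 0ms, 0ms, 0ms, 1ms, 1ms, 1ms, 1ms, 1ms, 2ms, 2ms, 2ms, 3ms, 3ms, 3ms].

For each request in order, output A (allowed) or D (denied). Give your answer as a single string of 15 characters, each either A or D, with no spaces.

Simulating step by step:
  req#1 t=0ms: ALLOW
  req#2 t=0ms: ALLOW
  req#3 t=0ms: ALLOW
  req#4 t=0ms: ALLOW
  req#5 t=1ms: ALLOW
  req#6 t=1ms: ALLOW
  req#7 t=1ms: ALLOW
  req#8 t=1ms: DENY
  req#9 t=1ms: DENY
  req#10 t=2ms: ALLOW
  req#11 t=2ms: ALLOW
  req#12 t=2ms: ALLOW
  req#13 t=3ms: ALLOW
  req#14 t=3ms: ALLOW
  req#15 t=3ms: ALLOW

Answer: AAAAAAADDAAAAAA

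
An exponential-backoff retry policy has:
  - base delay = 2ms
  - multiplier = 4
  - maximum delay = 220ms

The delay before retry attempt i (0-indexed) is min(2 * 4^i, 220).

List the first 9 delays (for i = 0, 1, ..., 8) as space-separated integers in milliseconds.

Answer: 2 8 32 128 220 220 220 220 220

Derivation:
Computing each delay:
  i=0: min(2*4^0, 220) = 2
  i=1: min(2*4^1, 220) = 8
  i=2: min(2*4^2, 220) = 32
  i=3: min(2*4^3, 220) = 128
  i=4: min(2*4^4, 220) = 220
  i=5: min(2*4^5, 220) = 220
  i=6: min(2*4^6, 220) = 220
  i=7: min(2*4^7, 220) = 220
  i=8: min(2*4^8, 220) = 220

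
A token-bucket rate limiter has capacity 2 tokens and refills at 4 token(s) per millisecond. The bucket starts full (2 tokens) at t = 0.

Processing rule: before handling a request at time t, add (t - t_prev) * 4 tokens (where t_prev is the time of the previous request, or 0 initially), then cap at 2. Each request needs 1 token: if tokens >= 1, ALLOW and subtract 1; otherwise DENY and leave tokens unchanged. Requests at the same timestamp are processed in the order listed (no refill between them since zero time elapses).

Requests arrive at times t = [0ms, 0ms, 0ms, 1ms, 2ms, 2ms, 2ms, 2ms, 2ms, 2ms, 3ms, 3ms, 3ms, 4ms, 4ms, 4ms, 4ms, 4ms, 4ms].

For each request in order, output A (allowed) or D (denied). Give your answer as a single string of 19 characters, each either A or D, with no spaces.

Simulating step by step:
  req#1 t=0ms: ALLOW
  req#2 t=0ms: ALLOW
  req#3 t=0ms: DENY
  req#4 t=1ms: ALLOW
  req#5 t=2ms: ALLOW
  req#6 t=2ms: ALLOW
  req#7 t=2ms: DENY
  req#8 t=2ms: DENY
  req#9 t=2ms: DENY
  req#10 t=2ms: DENY
  req#11 t=3ms: ALLOW
  req#12 t=3ms: ALLOW
  req#13 t=3ms: DENY
  req#14 t=4ms: ALLOW
  req#15 t=4ms: ALLOW
  req#16 t=4ms: DENY
  req#17 t=4ms: DENY
  req#18 t=4ms: DENY
  req#19 t=4ms: DENY

Answer: AADAAADDDDAADAADDDD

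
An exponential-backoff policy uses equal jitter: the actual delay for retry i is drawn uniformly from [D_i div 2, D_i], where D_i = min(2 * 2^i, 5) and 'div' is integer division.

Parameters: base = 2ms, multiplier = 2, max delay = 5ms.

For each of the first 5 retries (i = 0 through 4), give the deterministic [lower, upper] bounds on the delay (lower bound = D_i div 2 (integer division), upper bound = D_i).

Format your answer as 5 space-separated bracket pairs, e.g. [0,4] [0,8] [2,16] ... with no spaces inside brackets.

Computing bounds per retry:
  i=0: D_i=min(2*2^0,5)=2, bounds=[1,2]
  i=1: D_i=min(2*2^1,5)=4, bounds=[2,4]
  i=2: D_i=min(2*2^2,5)=5, bounds=[2,5]
  i=3: D_i=min(2*2^3,5)=5, bounds=[2,5]
  i=4: D_i=min(2*2^4,5)=5, bounds=[2,5]

Answer: [1,2] [2,4] [2,5] [2,5] [2,5]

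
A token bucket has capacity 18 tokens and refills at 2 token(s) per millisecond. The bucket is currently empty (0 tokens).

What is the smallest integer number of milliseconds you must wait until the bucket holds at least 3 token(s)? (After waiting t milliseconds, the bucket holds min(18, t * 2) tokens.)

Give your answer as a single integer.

Answer: 2

Derivation:
Need t * 2 >= 3, so t >= 3/2.
Smallest integer t = ceil(3/2) = 2.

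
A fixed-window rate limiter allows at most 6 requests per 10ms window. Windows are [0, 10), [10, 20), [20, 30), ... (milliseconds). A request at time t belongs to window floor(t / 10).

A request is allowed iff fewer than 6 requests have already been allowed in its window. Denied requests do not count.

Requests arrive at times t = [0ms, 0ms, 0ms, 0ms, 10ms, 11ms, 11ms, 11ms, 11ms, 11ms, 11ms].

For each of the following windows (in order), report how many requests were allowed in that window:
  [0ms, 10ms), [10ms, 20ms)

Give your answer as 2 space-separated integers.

Answer: 4 6

Derivation:
Processing requests:
  req#1 t=0ms (window 0): ALLOW
  req#2 t=0ms (window 0): ALLOW
  req#3 t=0ms (window 0): ALLOW
  req#4 t=0ms (window 0): ALLOW
  req#5 t=10ms (window 1): ALLOW
  req#6 t=11ms (window 1): ALLOW
  req#7 t=11ms (window 1): ALLOW
  req#8 t=11ms (window 1): ALLOW
  req#9 t=11ms (window 1): ALLOW
  req#10 t=11ms (window 1): ALLOW
  req#11 t=11ms (window 1): DENY

Allowed counts by window: 4 6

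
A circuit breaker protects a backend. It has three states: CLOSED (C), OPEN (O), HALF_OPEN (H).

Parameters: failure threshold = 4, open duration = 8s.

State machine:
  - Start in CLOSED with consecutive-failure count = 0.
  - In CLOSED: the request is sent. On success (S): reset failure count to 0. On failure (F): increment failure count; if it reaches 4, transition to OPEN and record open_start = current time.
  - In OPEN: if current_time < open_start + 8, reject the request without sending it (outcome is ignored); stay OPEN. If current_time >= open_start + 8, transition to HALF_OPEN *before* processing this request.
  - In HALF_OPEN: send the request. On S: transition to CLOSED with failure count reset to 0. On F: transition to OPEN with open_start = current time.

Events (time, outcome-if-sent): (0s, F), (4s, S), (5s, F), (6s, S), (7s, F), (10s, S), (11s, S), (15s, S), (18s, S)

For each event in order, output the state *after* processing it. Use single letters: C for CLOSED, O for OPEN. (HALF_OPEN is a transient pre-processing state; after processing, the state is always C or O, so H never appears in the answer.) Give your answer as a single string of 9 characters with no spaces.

Answer: CCCCCCCCC

Derivation:
State after each event:
  event#1 t=0s outcome=F: state=CLOSED
  event#2 t=4s outcome=S: state=CLOSED
  event#3 t=5s outcome=F: state=CLOSED
  event#4 t=6s outcome=S: state=CLOSED
  event#5 t=7s outcome=F: state=CLOSED
  event#6 t=10s outcome=S: state=CLOSED
  event#7 t=11s outcome=S: state=CLOSED
  event#8 t=15s outcome=S: state=CLOSED
  event#9 t=18s outcome=S: state=CLOSED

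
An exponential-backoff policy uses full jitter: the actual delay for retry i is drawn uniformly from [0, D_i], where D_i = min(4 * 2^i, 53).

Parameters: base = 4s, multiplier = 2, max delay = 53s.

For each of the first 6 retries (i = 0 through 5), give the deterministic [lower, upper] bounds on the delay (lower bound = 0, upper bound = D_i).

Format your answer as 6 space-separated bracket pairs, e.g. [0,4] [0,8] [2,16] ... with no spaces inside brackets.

Answer: [0,4] [0,8] [0,16] [0,32] [0,53] [0,53]

Derivation:
Computing bounds per retry:
  i=0: D_i=min(4*2^0,53)=4, bounds=[0,4]
  i=1: D_i=min(4*2^1,53)=8, bounds=[0,8]
  i=2: D_i=min(4*2^2,53)=16, bounds=[0,16]
  i=3: D_i=min(4*2^3,53)=32, bounds=[0,32]
  i=4: D_i=min(4*2^4,53)=53, bounds=[0,53]
  i=5: D_i=min(4*2^5,53)=53, bounds=[0,53]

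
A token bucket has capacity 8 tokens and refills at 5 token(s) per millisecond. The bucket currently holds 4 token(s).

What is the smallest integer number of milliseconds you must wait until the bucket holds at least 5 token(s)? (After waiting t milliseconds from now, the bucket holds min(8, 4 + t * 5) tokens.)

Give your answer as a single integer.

Answer: 1

Derivation:
Need 4 + t * 5 >= 5, so t >= 1/5.
Smallest integer t = ceil(1/5) = 1.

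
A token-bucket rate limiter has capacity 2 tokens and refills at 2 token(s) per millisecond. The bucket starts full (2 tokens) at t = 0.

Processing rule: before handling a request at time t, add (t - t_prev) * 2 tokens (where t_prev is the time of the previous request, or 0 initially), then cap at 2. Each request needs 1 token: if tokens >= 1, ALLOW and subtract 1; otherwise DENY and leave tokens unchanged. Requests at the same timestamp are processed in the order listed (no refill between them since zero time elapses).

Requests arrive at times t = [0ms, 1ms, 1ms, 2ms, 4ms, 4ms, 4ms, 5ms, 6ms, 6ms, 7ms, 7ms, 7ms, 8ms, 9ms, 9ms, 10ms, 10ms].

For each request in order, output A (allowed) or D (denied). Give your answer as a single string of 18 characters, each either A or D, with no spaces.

Simulating step by step:
  req#1 t=0ms: ALLOW
  req#2 t=1ms: ALLOW
  req#3 t=1ms: ALLOW
  req#4 t=2ms: ALLOW
  req#5 t=4ms: ALLOW
  req#6 t=4ms: ALLOW
  req#7 t=4ms: DENY
  req#8 t=5ms: ALLOW
  req#9 t=6ms: ALLOW
  req#10 t=6ms: ALLOW
  req#11 t=7ms: ALLOW
  req#12 t=7ms: ALLOW
  req#13 t=7ms: DENY
  req#14 t=8ms: ALLOW
  req#15 t=9ms: ALLOW
  req#16 t=9ms: ALLOW
  req#17 t=10ms: ALLOW
  req#18 t=10ms: ALLOW

Answer: AAAAAADAAAAADAAAAA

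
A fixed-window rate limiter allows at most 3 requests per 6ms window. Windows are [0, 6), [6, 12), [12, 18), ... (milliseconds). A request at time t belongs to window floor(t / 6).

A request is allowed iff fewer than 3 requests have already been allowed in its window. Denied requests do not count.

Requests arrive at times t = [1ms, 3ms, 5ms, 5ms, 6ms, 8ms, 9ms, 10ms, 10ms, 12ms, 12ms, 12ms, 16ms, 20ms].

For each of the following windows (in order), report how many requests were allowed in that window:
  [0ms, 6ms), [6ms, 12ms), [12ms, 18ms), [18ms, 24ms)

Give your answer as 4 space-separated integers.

Processing requests:
  req#1 t=1ms (window 0): ALLOW
  req#2 t=3ms (window 0): ALLOW
  req#3 t=5ms (window 0): ALLOW
  req#4 t=5ms (window 0): DENY
  req#5 t=6ms (window 1): ALLOW
  req#6 t=8ms (window 1): ALLOW
  req#7 t=9ms (window 1): ALLOW
  req#8 t=10ms (window 1): DENY
  req#9 t=10ms (window 1): DENY
  req#10 t=12ms (window 2): ALLOW
  req#11 t=12ms (window 2): ALLOW
  req#12 t=12ms (window 2): ALLOW
  req#13 t=16ms (window 2): DENY
  req#14 t=20ms (window 3): ALLOW

Allowed counts by window: 3 3 3 1

Answer: 3 3 3 1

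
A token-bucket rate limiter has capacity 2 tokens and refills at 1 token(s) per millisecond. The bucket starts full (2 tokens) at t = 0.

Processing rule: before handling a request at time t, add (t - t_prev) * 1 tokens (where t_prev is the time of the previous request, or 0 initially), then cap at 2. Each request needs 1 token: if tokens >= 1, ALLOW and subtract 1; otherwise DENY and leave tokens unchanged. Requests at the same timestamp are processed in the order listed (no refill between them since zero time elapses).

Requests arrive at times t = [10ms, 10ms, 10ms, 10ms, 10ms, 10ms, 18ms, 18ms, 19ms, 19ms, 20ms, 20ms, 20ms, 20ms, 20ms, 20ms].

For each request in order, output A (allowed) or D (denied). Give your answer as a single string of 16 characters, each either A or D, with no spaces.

Simulating step by step:
  req#1 t=10ms: ALLOW
  req#2 t=10ms: ALLOW
  req#3 t=10ms: DENY
  req#4 t=10ms: DENY
  req#5 t=10ms: DENY
  req#6 t=10ms: DENY
  req#7 t=18ms: ALLOW
  req#8 t=18ms: ALLOW
  req#9 t=19ms: ALLOW
  req#10 t=19ms: DENY
  req#11 t=20ms: ALLOW
  req#12 t=20ms: DENY
  req#13 t=20ms: DENY
  req#14 t=20ms: DENY
  req#15 t=20ms: DENY
  req#16 t=20ms: DENY

Answer: AADDDDAAADADDDDD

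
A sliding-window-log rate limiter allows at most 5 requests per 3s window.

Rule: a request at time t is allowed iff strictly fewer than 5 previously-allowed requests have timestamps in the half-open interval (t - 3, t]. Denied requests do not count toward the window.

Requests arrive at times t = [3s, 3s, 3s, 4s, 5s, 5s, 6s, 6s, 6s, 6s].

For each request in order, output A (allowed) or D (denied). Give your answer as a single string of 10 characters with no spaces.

Answer: AAAAADAAAD

Derivation:
Tracking allowed requests in the window:
  req#1 t=3s: ALLOW
  req#2 t=3s: ALLOW
  req#3 t=3s: ALLOW
  req#4 t=4s: ALLOW
  req#5 t=5s: ALLOW
  req#6 t=5s: DENY
  req#7 t=6s: ALLOW
  req#8 t=6s: ALLOW
  req#9 t=6s: ALLOW
  req#10 t=6s: DENY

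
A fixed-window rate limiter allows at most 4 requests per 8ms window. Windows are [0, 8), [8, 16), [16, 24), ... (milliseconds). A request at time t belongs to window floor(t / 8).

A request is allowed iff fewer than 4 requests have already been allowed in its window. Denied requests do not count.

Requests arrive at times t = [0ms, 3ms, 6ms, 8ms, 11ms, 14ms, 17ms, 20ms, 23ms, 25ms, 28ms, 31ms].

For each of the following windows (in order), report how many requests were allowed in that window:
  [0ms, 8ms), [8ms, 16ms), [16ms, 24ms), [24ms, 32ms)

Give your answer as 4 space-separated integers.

Processing requests:
  req#1 t=0ms (window 0): ALLOW
  req#2 t=3ms (window 0): ALLOW
  req#3 t=6ms (window 0): ALLOW
  req#4 t=8ms (window 1): ALLOW
  req#5 t=11ms (window 1): ALLOW
  req#6 t=14ms (window 1): ALLOW
  req#7 t=17ms (window 2): ALLOW
  req#8 t=20ms (window 2): ALLOW
  req#9 t=23ms (window 2): ALLOW
  req#10 t=25ms (window 3): ALLOW
  req#11 t=28ms (window 3): ALLOW
  req#12 t=31ms (window 3): ALLOW

Allowed counts by window: 3 3 3 3

Answer: 3 3 3 3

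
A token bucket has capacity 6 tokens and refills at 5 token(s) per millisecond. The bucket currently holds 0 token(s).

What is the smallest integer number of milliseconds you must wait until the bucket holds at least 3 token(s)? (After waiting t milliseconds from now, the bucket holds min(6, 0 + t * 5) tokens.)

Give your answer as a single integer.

Need 0 + t * 5 >= 3, so t >= 3/5.
Smallest integer t = ceil(3/5) = 1.

Answer: 1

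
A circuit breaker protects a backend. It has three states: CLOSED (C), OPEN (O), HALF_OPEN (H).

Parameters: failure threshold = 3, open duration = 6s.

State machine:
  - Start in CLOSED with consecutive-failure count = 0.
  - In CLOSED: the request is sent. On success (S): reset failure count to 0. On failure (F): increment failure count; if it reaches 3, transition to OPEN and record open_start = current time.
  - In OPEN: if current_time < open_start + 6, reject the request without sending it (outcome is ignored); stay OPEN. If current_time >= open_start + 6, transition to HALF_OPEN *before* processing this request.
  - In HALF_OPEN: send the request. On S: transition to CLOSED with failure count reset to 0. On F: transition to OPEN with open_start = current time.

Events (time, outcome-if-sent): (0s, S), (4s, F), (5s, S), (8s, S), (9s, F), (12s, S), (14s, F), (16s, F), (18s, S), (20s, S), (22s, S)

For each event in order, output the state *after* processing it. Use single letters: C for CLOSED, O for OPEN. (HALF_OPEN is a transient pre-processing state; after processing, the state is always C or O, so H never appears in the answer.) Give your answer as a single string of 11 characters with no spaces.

Answer: CCCCCCCCCCC

Derivation:
State after each event:
  event#1 t=0s outcome=S: state=CLOSED
  event#2 t=4s outcome=F: state=CLOSED
  event#3 t=5s outcome=S: state=CLOSED
  event#4 t=8s outcome=S: state=CLOSED
  event#5 t=9s outcome=F: state=CLOSED
  event#6 t=12s outcome=S: state=CLOSED
  event#7 t=14s outcome=F: state=CLOSED
  event#8 t=16s outcome=F: state=CLOSED
  event#9 t=18s outcome=S: state=CLOSED
  event#10 t=20s outcome=S: state=CLOSED
  event#11 t=22s outcome=S: state=CLOSED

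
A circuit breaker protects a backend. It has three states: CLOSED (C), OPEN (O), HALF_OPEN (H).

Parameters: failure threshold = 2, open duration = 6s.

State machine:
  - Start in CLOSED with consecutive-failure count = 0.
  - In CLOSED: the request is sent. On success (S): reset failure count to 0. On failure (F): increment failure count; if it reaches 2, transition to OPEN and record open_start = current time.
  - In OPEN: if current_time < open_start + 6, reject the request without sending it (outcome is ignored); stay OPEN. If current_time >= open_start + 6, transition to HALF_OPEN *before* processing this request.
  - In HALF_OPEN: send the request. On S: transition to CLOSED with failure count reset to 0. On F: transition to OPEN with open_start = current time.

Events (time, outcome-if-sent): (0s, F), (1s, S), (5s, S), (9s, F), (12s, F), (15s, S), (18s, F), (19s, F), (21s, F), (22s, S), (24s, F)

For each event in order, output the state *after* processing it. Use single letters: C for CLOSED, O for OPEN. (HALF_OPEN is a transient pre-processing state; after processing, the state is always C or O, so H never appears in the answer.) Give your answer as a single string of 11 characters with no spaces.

State after each event:
  event#1 t=0s outcome=F: state=CLOSED
  event#2 t=1s outcome=S: state=CLOSED
  event#3 t=5s outcome=S: state=CLOSED
  event#4 t=9s outcome=F: state=CLOSED
  event#5 t=12s outcome=F: state=OPEN
  event#6 t=15s outcome=S: state=OPEN
  event#7 t=18s outcome=F: state=OPEN
  event#8 t=19s outcome=F: state=OPEN
  event#9 t=21s outcome=F: state=OPEN
  event#10 t=22s outcome=S: state=OPEN
  event#11 t=24s outcome=F: state=OPEN

Answer: CCCCOOOOOOO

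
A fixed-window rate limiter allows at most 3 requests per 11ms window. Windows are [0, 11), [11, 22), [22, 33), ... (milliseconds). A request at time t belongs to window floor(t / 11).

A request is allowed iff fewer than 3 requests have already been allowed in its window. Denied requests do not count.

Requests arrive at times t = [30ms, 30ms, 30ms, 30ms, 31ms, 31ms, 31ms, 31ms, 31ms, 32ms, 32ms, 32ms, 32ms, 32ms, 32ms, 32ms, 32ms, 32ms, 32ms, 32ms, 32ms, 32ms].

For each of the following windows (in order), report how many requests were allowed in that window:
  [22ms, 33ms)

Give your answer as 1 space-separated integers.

Answer: 3

Derivation:
Processing requests:
  req#1 t=30ms (window 2): ALLOW
  req#2 t=30ms (window 2): ALLOW
  req#3 t=30ms (window 2): ALLOW
  req#4 t=30ms (window 2): DENY
  req#5 t=31ms (window 2): DENY
  req#6 t=31ms (window 2): DENY
  req#7 t=31ms (window 2): DENY
  req#8 t=31ms (window 2): DENY
  req#9 t=31ms (window 2): DENY
  req#10 t=32ms (window 2): DENY
  req#11 t=32ms (window 2): DENY
  req#12 t=32ms (window 2): DENY
  req#13 t=32ms (window 2): DENY
  req#14 t=32ms (window 2): DENY
  req#15 t=32ms (window 2): DENY
  req#16 t=32ms (window 2): DENY
  req#17 t=32ms (window 2): DENY
  req#18 t=32ms (window 2): DENY
  req#19 t=32ms (window 2): DENY
  req#20 t=32ms (window 2): DENY
  req#21 t=32ms (window 2): DENY
  req#22 t=32ms (window 2): DENY

Allowed counts by window: 3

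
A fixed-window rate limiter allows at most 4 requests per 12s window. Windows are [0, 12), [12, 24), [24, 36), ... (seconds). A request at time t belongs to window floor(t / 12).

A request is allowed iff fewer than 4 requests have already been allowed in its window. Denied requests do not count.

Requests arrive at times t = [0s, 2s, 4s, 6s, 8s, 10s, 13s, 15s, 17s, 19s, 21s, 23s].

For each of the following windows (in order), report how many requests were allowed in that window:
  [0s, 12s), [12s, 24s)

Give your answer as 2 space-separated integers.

Answer: 4 4

Derivation:
Processing requests:
  req#1 t=0s (window 0): ALLOW
  req#2 t=2s (window 0): ALLOW
  req#3 t=4s (window 0): ALLOW
  req#4 t=6s (window 0): ALLOW
  req#5 t=8s (window 0): DENY
  req#6 t=10s (window 0): DENY
  req#7 t=13s (window 1): ALLOW
  req#8 t=15s (window 1): ALLOW
  req#9 t=17s (window 1): ALLOW
  req#10 t=19s (window 1): ALLOW
  req#11 t=21s (window 1): DENY
  req#12 t=23s (window 1): DENY

Allowed counts by window: 4 4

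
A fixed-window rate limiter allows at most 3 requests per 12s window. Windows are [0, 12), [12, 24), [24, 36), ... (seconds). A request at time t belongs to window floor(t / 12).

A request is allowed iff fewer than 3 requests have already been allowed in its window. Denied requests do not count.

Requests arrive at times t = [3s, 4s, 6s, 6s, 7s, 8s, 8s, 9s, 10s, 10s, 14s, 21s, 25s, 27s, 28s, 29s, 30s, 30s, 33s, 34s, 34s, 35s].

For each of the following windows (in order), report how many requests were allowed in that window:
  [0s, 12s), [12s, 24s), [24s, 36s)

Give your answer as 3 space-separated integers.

Answer: 3 2 3

Derivation:
Processing requests:
  req#1 t=3s (window 0): ALLOW
  req#2 t=4s (window 0): ALLOW
  req#3 t=6s (window 0): ALLOW
  req#4 t=6s (window 0): DENY
  req#5 t=7s (window 0): DENY
  req#6 t=8s (window 0): DENY
  req#7 t=8s (window 0): DENY
  req#8 t=9s (window 0): DENY
  req#9 t=10s (window 0): DENY
  req#10 t=10s (window 0): DENY
  req#11 t=14s (window 1): ALLOW
  req#12 t=21s (window 1): ALLOW
  req#13 t=25s (window 2): ALLOW
  req#14 t=27s (window 2): ALLOW
  req#15 t=28s (window 2): ALLOW
  req#16 t=29s (window 2): DENY
  req#17 t=30s (window 2): DENY
  req#18 t=30s (window 2): DENY
  req#19 t=33s (window 2): DENY
  req#20 t=34s (window 2): DENY
  req#21 t=34s (window 2): DENY
  req#22 t=35s (window 2): DENY

Allowed counts by window: 3 2 3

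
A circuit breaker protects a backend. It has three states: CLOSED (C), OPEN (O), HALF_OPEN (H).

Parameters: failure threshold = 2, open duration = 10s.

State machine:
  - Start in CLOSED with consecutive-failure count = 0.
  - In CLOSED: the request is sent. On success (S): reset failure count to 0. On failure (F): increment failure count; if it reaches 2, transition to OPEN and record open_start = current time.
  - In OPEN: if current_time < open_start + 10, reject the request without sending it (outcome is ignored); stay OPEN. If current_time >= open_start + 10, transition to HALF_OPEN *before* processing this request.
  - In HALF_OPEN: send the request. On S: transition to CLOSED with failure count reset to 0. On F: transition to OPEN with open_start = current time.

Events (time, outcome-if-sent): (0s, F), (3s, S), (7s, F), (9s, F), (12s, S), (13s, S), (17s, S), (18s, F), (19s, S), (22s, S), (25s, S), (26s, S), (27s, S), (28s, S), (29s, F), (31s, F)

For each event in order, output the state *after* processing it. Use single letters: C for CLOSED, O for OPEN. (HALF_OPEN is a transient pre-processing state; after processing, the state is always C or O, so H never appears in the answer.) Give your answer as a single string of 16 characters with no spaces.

Answer: CCCOOOOOCCCCCCCO

Derivation:
State after each event:
  event#1 t=0s outcome=F: state=CLOSED
  event#2 t=3s outcome=S: state=CLOSED
  event#3 t=7s outcome=F: state=CLOSED
  event#4 t=9s outcome=F: state=OPEN
  event#5 t=12s outcome=S: state=OPEN
  event#6 t=13s outcome=S: state=OPEN
  event#7 t=17s outcome=S: state=OPEN
  event#8 t=18s outcome=F: state=OPEN
  event#9 t=19s outcome=S: state=CLOSED
  event#10 t=22s outcome=S: state=CLOSED
  event#11 t=25s outcome=S: state=CLOSED
  event#12 t=26s outcome=S: state=CLOSED
  event#13 t=27s outcome=S: state=CLOSED
  event#14 t=28s outcome=S: state=CLOSED
  event#15 t=29s outcome=F: state=CLOSED
  event#16 t=31s outcome=F: state=OPEN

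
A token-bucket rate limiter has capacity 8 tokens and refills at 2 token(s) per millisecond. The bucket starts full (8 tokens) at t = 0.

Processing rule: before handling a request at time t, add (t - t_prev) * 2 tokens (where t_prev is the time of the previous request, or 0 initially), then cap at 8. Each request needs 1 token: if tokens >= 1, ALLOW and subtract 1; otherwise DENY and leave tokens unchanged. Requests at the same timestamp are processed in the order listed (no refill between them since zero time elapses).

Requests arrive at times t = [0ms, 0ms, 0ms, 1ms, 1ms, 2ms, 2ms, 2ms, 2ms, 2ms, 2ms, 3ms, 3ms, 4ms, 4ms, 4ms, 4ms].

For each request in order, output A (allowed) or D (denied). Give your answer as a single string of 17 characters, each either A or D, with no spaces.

Simulating step by step:
  req#1 t=0ms: ALLOW
  req#2 t=0ms: ALLOW
  req#3 t=0ms: ALLOW
  req#4 t=1ms: ALLOW
  req#5 t=1ms: ALLOW
  req#6 t=2ms: ALLOW
  req#7 t=2ms: ALLOW
  req#8 t=2ms: ALLOW
  req#9 t=2ms: ALLOW
  req#10 t=2ms: ALLOW
  req#11 t=2ms: ALLOW
  req#12 t=3ms: ALLOW
  req#13 t=3ms: ALLOW
  req#14 t=4ms: ALLOW
  req#15 t=4ms: ALLOW
  req#16 t=4ms: ALLOW
  req#17 t=4ms: DENY

Answer: AAAAAAAAAAAAAAAAD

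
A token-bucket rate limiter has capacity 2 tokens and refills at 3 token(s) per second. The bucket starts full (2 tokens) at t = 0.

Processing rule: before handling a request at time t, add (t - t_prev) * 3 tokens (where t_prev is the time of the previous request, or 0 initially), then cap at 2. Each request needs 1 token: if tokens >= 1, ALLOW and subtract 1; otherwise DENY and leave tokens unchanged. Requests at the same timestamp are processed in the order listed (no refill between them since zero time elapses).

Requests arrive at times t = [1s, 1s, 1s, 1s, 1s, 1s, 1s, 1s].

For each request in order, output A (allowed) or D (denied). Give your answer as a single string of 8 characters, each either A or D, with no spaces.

Answer: AADDDDDD

Derivation:
Simulating step by step:
  req#1 t=1s: ALLOW
  req#2 t=1s: ALLOW
  req#3 t=1s: DENY
  req#4 t=1s: DENY
  req#5 t=1s: DENY
  req#6 t=1s: DENY
  req#7 t=1s: DENY
  req#8 t=1s: DENY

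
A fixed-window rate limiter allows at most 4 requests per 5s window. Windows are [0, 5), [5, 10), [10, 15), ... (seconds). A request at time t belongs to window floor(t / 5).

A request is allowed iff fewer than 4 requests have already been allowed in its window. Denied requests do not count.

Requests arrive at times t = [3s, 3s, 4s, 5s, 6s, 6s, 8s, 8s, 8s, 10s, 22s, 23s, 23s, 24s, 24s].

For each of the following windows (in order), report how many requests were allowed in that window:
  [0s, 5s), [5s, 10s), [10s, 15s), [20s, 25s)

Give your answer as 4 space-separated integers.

Answer: 3 4 1 4

Derivation:
Processing requests:
  req#1 t=3s (window 0): ALLOW
  req#2 t=3s (window 0): ALLOW
  req#3 t=4s (window 0): ALLOW
  req#4 t=5s (window 1): ALLOW
  req#5 t=6s (window 1): ALLOW
  req#6 t=6s (window 1): ALLOW
  req#7 t=8s (window 1): ALLOW
  req#8 t=8s (window 1): DENY
  req#9 t=8s (window 1): DENY
  req#10 t=10s (window 2): ALLOW
  req#11 t=22s (window 4): ALLOW
  req#12 t=23s (window 4): ALLOW
  req#13 t=23s (window 4): ALLOW
  req#14 t=24s (window 4): ALLOW
  req#15 t=24s (window 4): DENY

Allowed counts by window: 3 4 1 4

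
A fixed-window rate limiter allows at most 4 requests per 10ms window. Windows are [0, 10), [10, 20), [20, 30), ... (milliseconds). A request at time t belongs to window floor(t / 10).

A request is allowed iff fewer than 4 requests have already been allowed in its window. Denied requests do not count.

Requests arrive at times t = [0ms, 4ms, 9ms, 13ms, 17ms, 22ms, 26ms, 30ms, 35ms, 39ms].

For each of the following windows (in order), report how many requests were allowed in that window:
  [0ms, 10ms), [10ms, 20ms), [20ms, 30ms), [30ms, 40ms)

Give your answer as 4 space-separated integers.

Processing requests:
  req#1 t=0ms (window 0): ALLOW
  req#2 t=4ms (window 0): ALLOW
  req#3 t=9ms (window 0): ALLOW
  req#4 t=13ms (window 1): ALLOW
  req#5 t=17ms (window 1): ALLOW
  req#6 t=22ms (window 2): ALLOW
  req#7 t=26ms (window 2): ALLOW
  req#8 t=30ms (window 3): ALLOW
  req#9 t=35ms (window 3): ALLOW
  req#10 t=39ms (window 3): ALLOW

Allowed counts by window: 3 2 2 3

Answer: 3 2 2 3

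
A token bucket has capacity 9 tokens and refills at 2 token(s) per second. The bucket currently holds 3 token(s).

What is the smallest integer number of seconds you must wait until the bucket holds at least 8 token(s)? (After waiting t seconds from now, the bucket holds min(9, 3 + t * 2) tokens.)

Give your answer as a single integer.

Need 3 + t * 2 >= 8, so t >= 5/2.
Smallest integer t = ceil(5/2) = 3.

Answer: 3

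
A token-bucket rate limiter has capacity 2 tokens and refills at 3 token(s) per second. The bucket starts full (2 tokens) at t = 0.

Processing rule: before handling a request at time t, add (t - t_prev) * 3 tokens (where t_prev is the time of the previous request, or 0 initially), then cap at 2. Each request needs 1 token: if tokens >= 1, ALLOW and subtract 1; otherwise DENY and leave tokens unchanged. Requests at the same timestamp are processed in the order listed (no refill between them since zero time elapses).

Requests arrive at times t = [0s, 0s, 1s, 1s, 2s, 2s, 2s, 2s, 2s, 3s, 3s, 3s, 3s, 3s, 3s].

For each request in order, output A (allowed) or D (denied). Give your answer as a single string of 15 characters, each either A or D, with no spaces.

Simulating step by step:
  req#1 t=0s: ALLOW
  req#2 t=0s: ALLOW
  req#3 t=1s: ALLOW
  req#4 t=1s: ALLOW
  req#5 t=2s: ALLOW
  req#6 t=2s: ALLOW
  req#7 t=2s: DENY
  req#8 t=2s: DENY
  req#9 t=2s: DENY
  req#10 t=3s: ALLOW
  req#11 t=3s: ALLOW
  req#12 t=3s: DENY
  req#13 t=3s: DENY
  req#14 t=3s: DENY
  req#15 t=3s: DENY

Answer: AAAAAADDDAADDDD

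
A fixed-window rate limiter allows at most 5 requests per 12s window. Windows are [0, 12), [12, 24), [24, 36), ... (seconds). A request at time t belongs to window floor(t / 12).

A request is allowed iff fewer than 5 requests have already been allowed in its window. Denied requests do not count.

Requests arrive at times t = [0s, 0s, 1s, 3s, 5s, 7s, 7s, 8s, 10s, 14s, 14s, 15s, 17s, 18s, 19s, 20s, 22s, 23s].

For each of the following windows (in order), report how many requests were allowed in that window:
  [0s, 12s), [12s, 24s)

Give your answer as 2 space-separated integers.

Answer: 5 5

Derivation:
Processing requests:
  req#1 t=0s (window 0): ALLOW
  req#2 t=0s (window 0): ALLOW
  req#3 t=1s (window 0): ALLOW
  req#4 t=3s (window 0): ALLOW
  req#5 t=5s (window 0): ALLOW
  req#6 t=7s (window 0): DENY
  req#7 t=7s (window 0): DENY
  req#8 t=8s (window 0): DENY
  req#9 t=10s (window 0): DENY
  req#10 t=14s (window 1): ALLOW
  req#11 t=14s (window 1): ALLOW
  req#12 t=15s (window 1): ALLOW
  req#13 t=17s (window 1): ALLOW
  req#14 t=18s (window 1): ALLOW
  req#15 t=19s (window 1): DENY
  req#16 t=20s (window 1): DENY
  req#17 t=22s (window 1): DENY
  req#18 t=23s (window 1): DENY

Allowed counts by window: 5 5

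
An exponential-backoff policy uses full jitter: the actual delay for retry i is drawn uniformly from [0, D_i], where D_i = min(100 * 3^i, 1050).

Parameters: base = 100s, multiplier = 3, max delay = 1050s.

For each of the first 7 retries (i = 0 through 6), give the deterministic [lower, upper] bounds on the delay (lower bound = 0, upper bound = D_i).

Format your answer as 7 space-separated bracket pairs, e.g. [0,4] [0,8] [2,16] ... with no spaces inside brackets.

Computing bounds per retry:
  i=0: D_i=min(100*3^0,1050)=100, bounds=[0,100]
  i=1: D_i=min(100*3^1,1050)=300, bounds=[0,300]
  i=2: D_i=min(100*3^2,1050)=900, bounds=[0,900]
  i=3: D_i=min(100*3^3,1050)=1050, bounds=[0,1050]
  i=4: D_i=min(100*3^4,1050)=1050, bounds=[0,1050]
  i=5: D_i=min(100*3^5,1050)=1050, bounds=[0,1050]
  i=6: D_i=min(100*3^6,1050)=1050, bounds=[0,1050]

Answer: [0,100] [0,300] [0,900] [0,1050] [0,1050] [0,1050] [0,1050]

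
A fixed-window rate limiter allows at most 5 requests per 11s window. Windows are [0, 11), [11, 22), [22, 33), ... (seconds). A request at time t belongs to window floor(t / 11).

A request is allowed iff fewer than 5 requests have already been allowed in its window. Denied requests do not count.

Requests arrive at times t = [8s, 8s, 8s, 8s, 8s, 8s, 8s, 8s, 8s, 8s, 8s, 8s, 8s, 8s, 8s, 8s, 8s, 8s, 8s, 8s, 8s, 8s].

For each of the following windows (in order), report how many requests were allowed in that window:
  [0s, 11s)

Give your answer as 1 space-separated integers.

Processing requests:
  req#1 t=8s (window 0): ALLOW
  req#2 t=8s (window 0): ALLOW
  req#3 t=8s (window 0): ALLOW
  req#4 t=8s (window 0): ALLOW
  req#5 t=8s (window 0): ALLOW
  req#6 t=8s (window 0): DENY
  req#7 t=8s (window 0): DENY
  req#8 t=8s (window 0): DENY
  req#9 t=8s (window 0): DENY
  req#10 t=8s (window 0): DENY
  req#11 t=8s (window 0): DENY
  req#12 t=8s (window 0): DENY
  req#13 t=8s (window 0): DENY
  req#14 t=8s (window 0): DENY
  req#15 t=8s (window 0): DENY
  req#16 t=8s (window 0): DENY
  req#17 t=8s (window 0): DENY
  req#18 t=8s (window 0): DENY
  req#19 t=8s (window 0): DENY
  req#20 t=8s (window 0): DENY
  req#21 t=8s (window 0): DENY
  req#22 t=8s (window 0): DENY

Allowed counts by window: 5

Answer: 5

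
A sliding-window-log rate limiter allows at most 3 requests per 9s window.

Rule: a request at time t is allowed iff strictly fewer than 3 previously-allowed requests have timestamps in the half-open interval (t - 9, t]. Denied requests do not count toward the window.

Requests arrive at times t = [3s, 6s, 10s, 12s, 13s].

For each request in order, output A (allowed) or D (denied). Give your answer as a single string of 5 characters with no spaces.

Answer: AAAAD

Derivation:
Tracking allowed requests in the window:
  req#1 t=3s: ALLOW
  req#2 t=6s: ALLOW
  req#3 t=10s: ALLOW
  req#4 t=12s: ALLOW
  req#5 t=13s: DENY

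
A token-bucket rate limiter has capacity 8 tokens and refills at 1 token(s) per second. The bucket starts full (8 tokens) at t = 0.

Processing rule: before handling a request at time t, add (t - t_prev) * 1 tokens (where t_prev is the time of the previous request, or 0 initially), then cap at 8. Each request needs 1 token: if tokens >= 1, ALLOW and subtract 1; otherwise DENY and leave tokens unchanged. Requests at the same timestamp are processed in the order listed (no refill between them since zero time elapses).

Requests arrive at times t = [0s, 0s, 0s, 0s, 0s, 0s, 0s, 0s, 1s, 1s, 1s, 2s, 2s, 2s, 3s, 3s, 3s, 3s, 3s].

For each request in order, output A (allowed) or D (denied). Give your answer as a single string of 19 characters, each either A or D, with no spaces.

Answer: AAAAAAAAADDADDADDDD

Derivation:
Simulating step by step:
  req#1 t=0s: ALLOW
  req#2 t=0s: ALLOW
  req#3 t=0s: ALLOW
  req#4 t=0s: ALLOW
  req#5 t=0s: ALLOW
  req#6 t=0s: ALLOW
  req#7 t=0s: ALLOW
  req#8 t=0s: ALLOW
  req#9 t=1s: ALLOW
  req#10 t=1s: DENY
  req#11 t=1s: DENY
  req#12 t=2s: ALLOW
  req#13 t=2s: DENY
  req#14 t=2s: DENY
  req#15 t=3s: ALLOW
  req#16 t=3s: DENY
  req#17 t=3s: DENY
  req#18 t=3s: DENY
  req#19 t=3s: DENY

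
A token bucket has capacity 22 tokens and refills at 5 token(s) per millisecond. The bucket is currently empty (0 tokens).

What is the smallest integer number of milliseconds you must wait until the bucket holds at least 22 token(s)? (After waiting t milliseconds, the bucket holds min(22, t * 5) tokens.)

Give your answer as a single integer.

Need t * 5 >= 22, so t >= 22/5.
Smallest integer t = ceil(22/5) = 5.

Answer: 5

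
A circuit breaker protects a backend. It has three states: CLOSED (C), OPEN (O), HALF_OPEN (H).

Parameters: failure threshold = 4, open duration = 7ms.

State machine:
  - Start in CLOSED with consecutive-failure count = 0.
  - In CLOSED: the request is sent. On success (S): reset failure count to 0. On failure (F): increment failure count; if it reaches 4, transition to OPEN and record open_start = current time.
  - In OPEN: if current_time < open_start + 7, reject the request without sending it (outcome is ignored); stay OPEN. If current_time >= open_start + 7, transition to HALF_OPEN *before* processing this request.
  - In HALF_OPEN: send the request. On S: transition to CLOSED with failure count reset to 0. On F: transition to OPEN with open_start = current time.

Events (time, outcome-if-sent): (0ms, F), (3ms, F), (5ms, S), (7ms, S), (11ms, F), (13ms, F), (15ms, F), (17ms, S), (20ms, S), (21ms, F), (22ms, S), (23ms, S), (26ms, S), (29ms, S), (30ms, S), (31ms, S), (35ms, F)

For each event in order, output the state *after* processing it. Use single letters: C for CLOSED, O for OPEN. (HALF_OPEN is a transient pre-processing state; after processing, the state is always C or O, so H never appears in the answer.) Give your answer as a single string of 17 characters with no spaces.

Answer: CCCCCCCCCCCCCCCCC

Derivation:
State after each event:
  event#1 t=0ms outcome=F: state=CLOSED
  event#2 t=3ms outcome=F: state=CLOSED
  event#3 t=5ms outcome=S: state=CLOSED
  event#4 t=7ms outcome=S: state=CLOSED
  event#5 t=11ms outcome=F: state=CLOSED
  event#6 t=13ms outcome=F: state=CLOSED
  event#7 t=15ms outcome=F: state=CLOSED
  event#8 t=17ms outcome=S: state=CLOSED
  event#9 t=20ms outcome=S: state=CLOSED
  event#10 t=21ms outcome=F: state=CLOSED
  event#11 t=22ms outcome=S: state=CLOSED
  event#12 t=23ms outcome=S: state=CLOSED
  event#13 t=26ms outcome=S: state=CLOSED
  event#14 t=29ms outcome=S: state=CLOSED
  event#15 t=30ms outcome=S: state=CLOSED
  event#16 t=31ms outcome=S: state=CLOSED
  event#17 t=35ms outcome=F: state=CLOSED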